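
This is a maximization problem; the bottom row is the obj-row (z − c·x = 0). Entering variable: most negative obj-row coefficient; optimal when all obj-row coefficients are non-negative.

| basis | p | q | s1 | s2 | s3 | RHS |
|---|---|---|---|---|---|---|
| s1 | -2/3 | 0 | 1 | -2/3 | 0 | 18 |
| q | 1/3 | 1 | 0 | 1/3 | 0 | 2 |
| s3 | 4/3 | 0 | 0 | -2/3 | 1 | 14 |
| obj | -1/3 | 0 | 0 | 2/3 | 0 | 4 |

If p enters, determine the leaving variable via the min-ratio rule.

q

Column p entries and ratios — s1: -2/3 ≤ 0, skip; q: 2/(1/3) = 6; s3: 14/(4/3) = 21/2.
Smallest ratio is 6 in the row of q, so q leaves.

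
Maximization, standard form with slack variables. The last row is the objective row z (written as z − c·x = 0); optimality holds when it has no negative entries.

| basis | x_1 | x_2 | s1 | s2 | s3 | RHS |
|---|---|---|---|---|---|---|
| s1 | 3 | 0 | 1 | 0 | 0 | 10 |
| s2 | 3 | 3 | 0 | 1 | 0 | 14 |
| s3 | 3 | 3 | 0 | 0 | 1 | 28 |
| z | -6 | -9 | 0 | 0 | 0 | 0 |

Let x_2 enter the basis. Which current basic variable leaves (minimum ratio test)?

Column x_2 entries and ratios — s1: 0 ≤ 0, skip; s2: 14/3 = 14/3; s3: 28/3 = 28/3.
Smallest ratio is 14/3 in the row of s2, so s2 leaves.

s2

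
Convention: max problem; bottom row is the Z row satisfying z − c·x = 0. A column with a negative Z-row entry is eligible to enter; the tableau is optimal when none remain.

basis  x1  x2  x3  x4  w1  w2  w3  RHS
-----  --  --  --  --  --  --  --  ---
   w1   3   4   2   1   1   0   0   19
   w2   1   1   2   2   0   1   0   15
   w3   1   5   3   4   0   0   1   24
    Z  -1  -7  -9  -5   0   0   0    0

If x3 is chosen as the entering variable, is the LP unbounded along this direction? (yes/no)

Column x3 has positive entries in row(s) 1, 2, 3, so the ratio test bounds it — not unbounded.

no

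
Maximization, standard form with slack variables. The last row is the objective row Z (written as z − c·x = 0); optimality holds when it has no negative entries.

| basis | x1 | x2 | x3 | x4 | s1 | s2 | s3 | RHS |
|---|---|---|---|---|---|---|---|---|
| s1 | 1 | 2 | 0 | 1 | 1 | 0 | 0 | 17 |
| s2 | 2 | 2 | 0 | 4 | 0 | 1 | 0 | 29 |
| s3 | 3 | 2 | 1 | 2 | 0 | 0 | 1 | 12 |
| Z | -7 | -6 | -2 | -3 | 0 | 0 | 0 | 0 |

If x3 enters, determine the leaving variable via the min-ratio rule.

s3

Column x3 entries and ratios — s1: 0 ≤ 0, skip; s2: 0 ≤ 0, skip; s3: 12/1 = 12.
Smallest ratio is 12 in the row of s3, so s3 leaves.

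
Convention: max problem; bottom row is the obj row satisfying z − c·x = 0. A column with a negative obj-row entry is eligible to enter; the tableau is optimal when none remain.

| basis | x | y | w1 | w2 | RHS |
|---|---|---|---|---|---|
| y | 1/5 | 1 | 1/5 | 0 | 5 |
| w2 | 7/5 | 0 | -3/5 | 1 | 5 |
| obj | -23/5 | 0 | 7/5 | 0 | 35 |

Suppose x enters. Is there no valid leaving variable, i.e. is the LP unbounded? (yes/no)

no

Column x has positive entries in row(s) 1, 2, so the ratio test bounds it — not unbounded.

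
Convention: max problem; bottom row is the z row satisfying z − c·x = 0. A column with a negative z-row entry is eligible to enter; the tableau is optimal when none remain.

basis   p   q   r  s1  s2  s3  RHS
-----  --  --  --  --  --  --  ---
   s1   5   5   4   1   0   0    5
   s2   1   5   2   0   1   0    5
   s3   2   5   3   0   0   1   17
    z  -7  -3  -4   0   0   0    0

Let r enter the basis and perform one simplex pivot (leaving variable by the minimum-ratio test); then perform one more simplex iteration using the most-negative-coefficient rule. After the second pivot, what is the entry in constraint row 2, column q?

Ratio test on column r — row 1: 5/4 = 5/4; row 2: 5/2 = 5/2; row 3: 17/3 = 17/3. Minimum is 5/4 at row 1 (s1 leaves); pivot element 4.
Divide row 1 by 4; eliminate column r from the other rows.
Second iteration: most negative z-row entry is -2 in column p, so p enters.
Ratio test on column p — row 1: (5/4)/(5/4) = 1; row 2: entry -3/2 ≤ 0; row 3: entry -7/4 ≤ 0. Minimum is 1 at row 1 (r leaves); pivot element 5/4.
Divide row 1 by 5/4; eliminate column p from the other rows.
After both pivots, the entry at constraint row 2, column q is 4.

4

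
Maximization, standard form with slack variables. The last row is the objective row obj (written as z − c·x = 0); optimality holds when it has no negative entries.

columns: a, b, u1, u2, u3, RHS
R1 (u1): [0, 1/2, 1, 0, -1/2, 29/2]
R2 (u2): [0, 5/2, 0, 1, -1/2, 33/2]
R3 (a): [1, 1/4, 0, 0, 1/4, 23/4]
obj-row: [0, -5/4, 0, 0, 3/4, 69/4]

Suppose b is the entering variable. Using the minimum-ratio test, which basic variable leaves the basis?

Column b entries and ratios — u1: (29/2)/(1/2) = 29; u2: (33/2)/(5/2) = 33/5; a: (23/4)/(1/4) = 23.
Smallest ratio is 33/5 in the row of u2, so u2 leaves.

u2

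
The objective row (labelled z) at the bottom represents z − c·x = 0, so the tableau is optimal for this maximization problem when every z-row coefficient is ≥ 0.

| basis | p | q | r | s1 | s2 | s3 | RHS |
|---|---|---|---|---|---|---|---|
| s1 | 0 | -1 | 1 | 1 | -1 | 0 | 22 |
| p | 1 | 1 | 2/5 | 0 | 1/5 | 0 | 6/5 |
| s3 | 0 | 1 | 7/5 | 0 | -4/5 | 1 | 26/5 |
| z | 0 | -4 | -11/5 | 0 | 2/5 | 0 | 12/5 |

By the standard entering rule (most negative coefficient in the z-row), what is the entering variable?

Negative z-row entries: q: -4, r: -11/5.
The most negative is -4 in column q, so q enters.

q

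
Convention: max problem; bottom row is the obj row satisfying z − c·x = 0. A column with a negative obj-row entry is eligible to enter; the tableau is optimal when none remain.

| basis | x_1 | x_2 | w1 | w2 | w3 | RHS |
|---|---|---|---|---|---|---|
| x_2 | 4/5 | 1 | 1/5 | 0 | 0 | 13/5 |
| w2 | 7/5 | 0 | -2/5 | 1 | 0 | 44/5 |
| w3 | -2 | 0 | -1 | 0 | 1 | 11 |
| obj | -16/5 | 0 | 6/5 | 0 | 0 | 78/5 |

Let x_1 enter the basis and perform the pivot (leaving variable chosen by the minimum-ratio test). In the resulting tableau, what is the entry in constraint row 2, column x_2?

-7/4

Ratio test on column x_1 — row 1: (13/5)/(4/5) = 13/4; row 2: (44/5)/(7/5) = 44/7; row 3: entry -2 ≤ 0. Minimum is 13/4 at row 1 (x_2 leaves); pivot element 4/5.
Divide row 1 by 4/5; eliminate column x_1 from the other rows.
Row 2 update in column x_2: 0 − (7/5)·(5/4) = -7/4.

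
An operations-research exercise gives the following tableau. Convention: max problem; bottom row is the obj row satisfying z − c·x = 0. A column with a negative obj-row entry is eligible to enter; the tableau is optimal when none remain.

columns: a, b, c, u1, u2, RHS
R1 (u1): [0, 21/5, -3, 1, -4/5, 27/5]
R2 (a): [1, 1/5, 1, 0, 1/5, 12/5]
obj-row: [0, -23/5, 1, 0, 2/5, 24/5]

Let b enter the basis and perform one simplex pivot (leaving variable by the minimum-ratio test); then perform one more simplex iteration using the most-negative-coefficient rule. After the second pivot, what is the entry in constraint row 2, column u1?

Ratio test on column b — row 1: (27/5)/(21/5) = 9/7; row 2: (12/5)/(1/5) = 12. Minimum is 9/7 at row 1 (u1 leaves); pivot element 21/5.
Divide row 1 by 21/5; eliminate column b from the other rows.
Second iteration: most negative obj-row entry is -16/7 in column c, so c enters.
Ratio test on column c — row 1: entry -5/7 ≤ 0; row 2: (15/7)/(8/7) = 15/8. Minimum is 15/8 at row 2 (a leaves); pivot element 8/7.
Divide row 2 by 8/7; eliminate column c from the other rows.
After both pivots, the entry at constraint row 2, column u1 is -1/24.

-1/24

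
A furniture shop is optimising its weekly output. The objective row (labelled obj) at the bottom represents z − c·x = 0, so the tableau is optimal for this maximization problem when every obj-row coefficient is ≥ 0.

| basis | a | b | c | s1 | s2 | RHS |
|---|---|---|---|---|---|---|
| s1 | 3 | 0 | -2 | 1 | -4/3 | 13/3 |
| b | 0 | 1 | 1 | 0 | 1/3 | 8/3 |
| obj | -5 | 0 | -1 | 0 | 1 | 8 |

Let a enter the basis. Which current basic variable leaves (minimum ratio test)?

Column a entries and ratios — s1: (13/3)/3 = 13/9; b: 0 ≤ 0, skip.
Smallest ratio is 13/9 in the row of s1, so s1 leaves.

s1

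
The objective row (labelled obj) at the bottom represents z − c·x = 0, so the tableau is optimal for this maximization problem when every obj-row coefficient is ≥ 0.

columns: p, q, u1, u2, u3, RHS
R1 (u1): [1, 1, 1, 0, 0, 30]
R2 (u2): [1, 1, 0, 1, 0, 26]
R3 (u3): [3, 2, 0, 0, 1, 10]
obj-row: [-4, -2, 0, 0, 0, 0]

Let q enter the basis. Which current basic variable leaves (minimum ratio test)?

Column q entries and ratios — u1: 30/1 = 30; u2: 26/1 = 26; u3: 10/2 = 5.
Smallest ratio is 5 in the row of u3, so u3 leaves.

u3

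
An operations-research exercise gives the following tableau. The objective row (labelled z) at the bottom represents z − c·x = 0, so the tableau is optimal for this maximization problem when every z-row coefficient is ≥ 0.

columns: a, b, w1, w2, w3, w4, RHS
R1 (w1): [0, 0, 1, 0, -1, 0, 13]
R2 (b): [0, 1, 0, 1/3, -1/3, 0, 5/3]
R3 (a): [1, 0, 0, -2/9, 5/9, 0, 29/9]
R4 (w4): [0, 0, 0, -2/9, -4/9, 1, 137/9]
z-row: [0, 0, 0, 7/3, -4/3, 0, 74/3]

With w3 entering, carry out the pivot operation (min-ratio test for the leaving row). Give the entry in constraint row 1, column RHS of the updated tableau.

Ratio test on column w3 — row 1: entry -1 ≤ 0; row 2: entry -1/3 ≤ 0; row 3: (29/9)/(5/9) = 29/5; row 4: entry -4/9 ≤ 0. Minimum is 29/5 at row 3 (a leaves); pivot element 5/9.
Divide row 3 by 5/9; eliminate column w3 from the other rows.
Row 1 update in column RHS: 13 − (-1)·(29/5) = 94/5.

94/5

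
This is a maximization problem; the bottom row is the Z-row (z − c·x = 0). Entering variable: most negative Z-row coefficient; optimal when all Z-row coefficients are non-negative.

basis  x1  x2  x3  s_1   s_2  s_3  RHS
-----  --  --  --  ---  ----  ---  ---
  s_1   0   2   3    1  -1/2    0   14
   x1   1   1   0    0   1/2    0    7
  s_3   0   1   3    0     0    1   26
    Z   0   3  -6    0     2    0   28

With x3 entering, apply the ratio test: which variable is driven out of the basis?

s_1

Column x3 entries and ratios — s_1: 14/3 = 14/3; x1: 0 ≤ 0, skip; s_3: 26/3 = 26/3.
Smallest ratio is 14/3 in the row of s_1, so s_1 leaves.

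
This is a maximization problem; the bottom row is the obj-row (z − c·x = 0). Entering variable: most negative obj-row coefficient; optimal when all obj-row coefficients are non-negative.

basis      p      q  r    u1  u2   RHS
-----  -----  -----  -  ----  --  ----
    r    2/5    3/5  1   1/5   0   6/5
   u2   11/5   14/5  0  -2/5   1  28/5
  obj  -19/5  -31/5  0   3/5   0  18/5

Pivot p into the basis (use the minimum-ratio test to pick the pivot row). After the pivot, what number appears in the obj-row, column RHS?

Ratio test on column p — row 1: (6/5)/(2/5) = 3; row 2: (28/5)/(11/5) = 28/11. Minimum is 28/11 at row 2 (u2 leaves); pivot element 11/5.
Divide row 2 by 11/5; eliminate column p from the other rows.
obj-row update in column RHS: 18/5 − (-19/5)·(28/11) = 146/11.

146/11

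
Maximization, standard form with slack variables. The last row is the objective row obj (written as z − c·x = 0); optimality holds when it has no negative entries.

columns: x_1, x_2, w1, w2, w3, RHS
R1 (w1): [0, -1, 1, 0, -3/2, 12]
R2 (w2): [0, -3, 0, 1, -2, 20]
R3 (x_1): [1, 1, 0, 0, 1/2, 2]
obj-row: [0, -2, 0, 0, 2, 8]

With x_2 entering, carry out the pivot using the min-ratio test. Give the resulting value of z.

Ratio test on column x_2 — row 1: entry -1 ≤ 0; row 2: entry -3 ≤ 0; row 3: 2/1 = 2. Minimum is 2 at row 3 (x_1 leaves); pivot element 1.
Pivot on row 3; the obj-row RHS becomes 8 − (-2)·2 = 12.

12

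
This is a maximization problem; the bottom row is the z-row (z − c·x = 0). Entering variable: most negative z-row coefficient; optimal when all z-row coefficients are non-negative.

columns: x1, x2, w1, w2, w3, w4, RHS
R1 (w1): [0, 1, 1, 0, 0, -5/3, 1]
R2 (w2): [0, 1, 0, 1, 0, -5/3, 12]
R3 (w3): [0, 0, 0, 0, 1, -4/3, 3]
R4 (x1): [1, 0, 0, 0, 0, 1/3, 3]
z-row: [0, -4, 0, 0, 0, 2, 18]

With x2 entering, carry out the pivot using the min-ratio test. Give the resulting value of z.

22

Ratio test on column x2 — row 1: 1/1 = 1; row 2: 12/1 = 12; row 3: entry 0 ≤ 0; row 4: entry 0 ≤ 0. Minimum is 1 at row 1 (w1 leaves); pivot element 1.
Pivot on row 1; the z-row RHS becomes 18 − (-4)·1 = 22.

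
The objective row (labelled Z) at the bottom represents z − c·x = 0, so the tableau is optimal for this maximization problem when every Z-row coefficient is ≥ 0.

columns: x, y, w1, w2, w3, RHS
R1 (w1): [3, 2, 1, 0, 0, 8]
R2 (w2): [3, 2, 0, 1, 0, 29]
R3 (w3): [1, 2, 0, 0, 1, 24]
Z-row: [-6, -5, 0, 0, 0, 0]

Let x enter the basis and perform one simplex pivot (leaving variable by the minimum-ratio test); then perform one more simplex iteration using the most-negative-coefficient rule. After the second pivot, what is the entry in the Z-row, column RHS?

20

Ratio test on column x — row 1: 8/3 = 8/3; row 2: 29/3 = 29/3; row 3: 24/1 = 24. Minimum is 8/3 at row 1 (w1 leaves); pivot element 3.
Divide row 1 by 3; eliminate column x from the other rows.
Second iteration: most negative Z-row entry is -1 in column y, so y enters.
Ratio test on column y — row 1: (8/3)/(2/3) = 4; row 2: entry 0 ≤ 0; row 3: (64/3)/(4/3) = 16. Minimum is 4 at row 1 (x leaves); pivot element 2/3.
Divide row 1 by 2/3; eliminate column y from the other rows.
After both pivots, the entry at the Z-row, column RHS is 20.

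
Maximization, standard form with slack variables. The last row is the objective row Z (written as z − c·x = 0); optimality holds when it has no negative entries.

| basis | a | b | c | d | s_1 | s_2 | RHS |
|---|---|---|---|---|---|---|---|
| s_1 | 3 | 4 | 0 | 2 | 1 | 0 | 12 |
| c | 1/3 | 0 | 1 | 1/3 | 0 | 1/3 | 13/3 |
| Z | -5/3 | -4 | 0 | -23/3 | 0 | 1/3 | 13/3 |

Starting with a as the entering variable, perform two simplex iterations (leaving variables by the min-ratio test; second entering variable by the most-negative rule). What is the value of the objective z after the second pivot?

Ratio test on column a — row 1: 12/3 = 4; row 2: (13/3)/(1/3) = 13. Minimum is 4 at row 1 (s_1 leaves); pivot element 3.
Pivot on row 1; the Z-row RHS becomes 13/3 − (-5/3)·4 = 11.
Next entering variable (most negative Z-row entry -59/9): d.
Ratio test on column d — row 1: 4/(2/3) = 6; row 2: 3/(1/9) = 27. Minimum is 6 at row 1 (a leaves); pivot element 2/3.
After the second pivot the Z-row RHS is 11 − (-59/9)·6 = 151/3.

151/3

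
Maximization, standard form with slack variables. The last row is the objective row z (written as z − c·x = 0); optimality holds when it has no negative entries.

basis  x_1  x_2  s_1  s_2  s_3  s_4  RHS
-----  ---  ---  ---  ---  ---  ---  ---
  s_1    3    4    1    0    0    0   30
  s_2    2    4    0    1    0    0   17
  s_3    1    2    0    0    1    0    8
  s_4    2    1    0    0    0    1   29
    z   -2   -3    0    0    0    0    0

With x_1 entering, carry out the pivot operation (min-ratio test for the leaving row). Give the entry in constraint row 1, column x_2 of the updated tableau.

Ratio test on column x_1 — row 1: 30/3 = 10; row 2: 17/2 = 17/2; row 3: 8/1 = 8; row 4: 29/2 = 29/2. Minimum is 8 at row 3 (s_3 leaves); pivot element 1.
Divide row 3 by 1; eliminate column x_1 from the other rows.
Row 1 update in column x_2: 4 − 3·2 = -2.

-2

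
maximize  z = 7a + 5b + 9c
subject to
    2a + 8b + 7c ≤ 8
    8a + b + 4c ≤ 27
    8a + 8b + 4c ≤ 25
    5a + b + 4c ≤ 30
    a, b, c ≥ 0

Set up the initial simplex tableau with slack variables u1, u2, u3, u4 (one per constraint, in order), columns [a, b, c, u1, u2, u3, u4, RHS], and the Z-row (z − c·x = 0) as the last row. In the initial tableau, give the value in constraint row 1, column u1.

1

Slack u1 belongs to constraint 1; its column is the unit vector e_1, so the entry in row 1 is 1.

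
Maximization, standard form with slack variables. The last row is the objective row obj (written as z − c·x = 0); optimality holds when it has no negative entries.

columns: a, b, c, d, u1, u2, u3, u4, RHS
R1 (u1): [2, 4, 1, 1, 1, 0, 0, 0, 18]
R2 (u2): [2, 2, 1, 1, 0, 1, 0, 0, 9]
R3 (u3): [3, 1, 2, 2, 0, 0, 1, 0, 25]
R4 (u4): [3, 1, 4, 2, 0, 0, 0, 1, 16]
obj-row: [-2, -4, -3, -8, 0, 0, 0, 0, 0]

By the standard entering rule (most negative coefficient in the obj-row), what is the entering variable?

d

Negative obj-row entries: a: -2, b: -4, c: -3, d: -8.
The most negative is -8 in column d, so d enters.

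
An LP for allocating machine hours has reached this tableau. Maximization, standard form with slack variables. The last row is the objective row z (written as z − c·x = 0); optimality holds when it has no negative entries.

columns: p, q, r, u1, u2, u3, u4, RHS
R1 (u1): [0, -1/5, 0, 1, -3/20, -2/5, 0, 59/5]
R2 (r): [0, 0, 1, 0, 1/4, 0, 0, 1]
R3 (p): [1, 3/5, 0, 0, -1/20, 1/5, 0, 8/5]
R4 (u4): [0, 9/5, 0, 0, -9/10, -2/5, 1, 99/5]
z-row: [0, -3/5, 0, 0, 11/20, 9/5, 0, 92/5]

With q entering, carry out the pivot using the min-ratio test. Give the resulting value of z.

20

Ratio test on column q — row 1: entry -1/5 ≤ 0; row 2: entry 0 ≤ 0; row 3: (8/5)/(3/5) = 8/3; row 4: (99/5)/(9/5) = 11. Minimum is 8/3 at row 3 (p leaves); pivot element 3/5.
Pivot on row 3; the z-row RHS becomes 92/5 − (-3/5)·(8/3) = 20.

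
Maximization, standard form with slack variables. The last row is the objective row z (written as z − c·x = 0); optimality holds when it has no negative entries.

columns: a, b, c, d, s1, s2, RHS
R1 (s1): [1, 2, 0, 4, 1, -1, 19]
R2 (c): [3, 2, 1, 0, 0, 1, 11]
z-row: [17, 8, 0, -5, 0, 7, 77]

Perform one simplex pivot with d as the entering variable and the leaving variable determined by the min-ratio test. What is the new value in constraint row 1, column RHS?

Ratio test on column d — row 1: 19/4 = 19/4; row 2: entry 0 ≤ 0. Minimum is 19/4 at row 1 (s1 leaves); pivot element 4.
Divide row 1 by 4; eliminate column d from the other rows.
In the new row 1, the RHS entry is the old entry divided by the pivot: 19/4 = 19/4.

19/4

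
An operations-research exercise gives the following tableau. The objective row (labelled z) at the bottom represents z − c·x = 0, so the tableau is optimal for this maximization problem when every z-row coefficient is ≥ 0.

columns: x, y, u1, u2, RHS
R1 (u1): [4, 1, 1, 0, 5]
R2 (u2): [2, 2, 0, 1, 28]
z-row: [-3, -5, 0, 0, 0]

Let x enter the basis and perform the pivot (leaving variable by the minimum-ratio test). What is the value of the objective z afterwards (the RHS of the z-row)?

15/4

Ratio test on column x — row 1: 5/4 = 5/4; row 2: 28/2 = 14. Minimum is 5/4 at row 1 (u1 leaves); pivot element 4.
Pivot on row 1; the z-row RHS becomes 0 − (-3)·(5/4) = 15/4.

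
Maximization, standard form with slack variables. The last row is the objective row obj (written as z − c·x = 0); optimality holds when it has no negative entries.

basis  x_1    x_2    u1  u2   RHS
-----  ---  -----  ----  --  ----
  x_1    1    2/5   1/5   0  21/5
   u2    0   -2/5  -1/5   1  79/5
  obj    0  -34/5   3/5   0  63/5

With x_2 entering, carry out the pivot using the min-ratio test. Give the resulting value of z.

84

Ratio test on column x_2 — row 1: (21/5)/(2/5) = 21/2; row 2: entry -2/5 ≤ 0. Minimum is 21/2 at row 1 (x_1 leaves); pivot element 2/5.
Pivot on row 1; the obj-row RHS becomes 63/5 − (-34/5)·(21/2) = 84.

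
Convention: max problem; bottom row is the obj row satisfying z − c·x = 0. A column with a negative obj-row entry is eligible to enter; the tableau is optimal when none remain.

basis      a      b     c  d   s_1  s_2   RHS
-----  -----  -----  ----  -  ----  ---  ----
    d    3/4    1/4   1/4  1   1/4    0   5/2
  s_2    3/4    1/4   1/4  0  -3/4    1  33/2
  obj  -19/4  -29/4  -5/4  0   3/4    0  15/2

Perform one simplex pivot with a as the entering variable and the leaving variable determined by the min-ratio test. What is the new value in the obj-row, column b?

-17/3

Ratio test on column a — row 1: (5/2)/(3/4) = 10/3; row 2: (33/2)/(3/4) = 22. Minimum is 10/3 at row 1 (d leaves); pivot element 3/4.
Divide row 1 by 3/4; eliminate column a from the other rows.
obj-row update in column b: -29/4 − (-19/4)·(1/3) = -17/3.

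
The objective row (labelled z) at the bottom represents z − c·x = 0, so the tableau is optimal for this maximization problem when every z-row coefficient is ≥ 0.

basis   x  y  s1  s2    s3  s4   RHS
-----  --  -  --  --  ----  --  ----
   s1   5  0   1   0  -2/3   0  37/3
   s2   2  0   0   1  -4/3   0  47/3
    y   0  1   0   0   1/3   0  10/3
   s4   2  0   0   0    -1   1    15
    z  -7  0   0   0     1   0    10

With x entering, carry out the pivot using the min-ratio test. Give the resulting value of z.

409/15

Ratio test on column x — row 1: (37/3)/5 = 37/15; row 2: (47/3)/2 = 47/6; row 3: entry 0 ≤ 0; row 4: 15/2 = 15/2. Minimum is 37/15 at row 1 (s1 leaves); pivot element 5.
Pivot on row 1; the z-row RHS becomes 10 − (-7)·(37/15) = 409/15.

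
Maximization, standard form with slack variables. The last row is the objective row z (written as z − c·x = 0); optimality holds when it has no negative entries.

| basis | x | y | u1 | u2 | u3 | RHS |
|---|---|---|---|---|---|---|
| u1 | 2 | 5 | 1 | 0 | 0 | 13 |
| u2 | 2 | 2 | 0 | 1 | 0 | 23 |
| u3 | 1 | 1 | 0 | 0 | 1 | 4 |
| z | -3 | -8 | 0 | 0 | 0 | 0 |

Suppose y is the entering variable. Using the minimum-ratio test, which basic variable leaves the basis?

u1

Column y entries and ratios — u1: 13/5 = 13/5; u2: 23/2 = 23/2; u3: 4/1 = 4.
Smallest ratio is 13/5 in the row of u1, so u1 leaves.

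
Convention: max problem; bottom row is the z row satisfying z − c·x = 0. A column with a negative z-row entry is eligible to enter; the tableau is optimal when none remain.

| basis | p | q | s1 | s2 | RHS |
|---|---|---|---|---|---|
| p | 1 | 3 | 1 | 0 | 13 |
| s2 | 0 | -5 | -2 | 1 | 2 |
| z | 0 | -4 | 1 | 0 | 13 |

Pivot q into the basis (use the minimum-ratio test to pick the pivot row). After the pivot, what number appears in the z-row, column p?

Ratio test on column q — row 1: 13/3 = 13/3; row 2: entry -5 ≤ 0. Minimum is 13/3 at row 1 (p leaves); pivot element 3.
Divide row 1 by 3; eliminate column q from the other rows.
z-row update in column p: 0 − (-4)·(1/3) = 4/3.

4/3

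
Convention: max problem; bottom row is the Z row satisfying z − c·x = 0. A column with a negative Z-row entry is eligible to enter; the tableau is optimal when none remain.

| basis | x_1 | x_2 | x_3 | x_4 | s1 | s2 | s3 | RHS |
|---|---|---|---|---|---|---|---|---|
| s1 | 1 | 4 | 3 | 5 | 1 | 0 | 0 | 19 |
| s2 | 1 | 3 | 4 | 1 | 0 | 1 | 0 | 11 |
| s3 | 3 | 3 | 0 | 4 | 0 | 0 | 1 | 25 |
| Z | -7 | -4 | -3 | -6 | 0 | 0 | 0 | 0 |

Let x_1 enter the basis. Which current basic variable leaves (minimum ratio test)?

s3

Column x_1 entries and ratios — s1: 19/1 = 19; s2: 11/1 = 11; s3: 25/3 = 25/3.
Smallest ratio is 25/3 in the row of s3, so s3 leaves.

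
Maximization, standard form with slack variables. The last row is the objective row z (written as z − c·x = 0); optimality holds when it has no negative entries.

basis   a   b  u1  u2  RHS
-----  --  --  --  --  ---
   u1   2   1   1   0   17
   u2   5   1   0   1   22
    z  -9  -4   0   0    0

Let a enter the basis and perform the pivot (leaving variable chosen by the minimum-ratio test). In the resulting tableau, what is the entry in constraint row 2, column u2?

Ratio test on column a — row 1: 17/2 = 17/2; row 2: 22/5 = 22/5. Minimum is 22/5 at row 2 (u2 leaves); pivot element 5.
Divide row 2 by 5; eliminate column a from the other rows.
In the new row 2, the u2 entry is the old entry divided by the pivot: 1/5 = 1/5.

1/5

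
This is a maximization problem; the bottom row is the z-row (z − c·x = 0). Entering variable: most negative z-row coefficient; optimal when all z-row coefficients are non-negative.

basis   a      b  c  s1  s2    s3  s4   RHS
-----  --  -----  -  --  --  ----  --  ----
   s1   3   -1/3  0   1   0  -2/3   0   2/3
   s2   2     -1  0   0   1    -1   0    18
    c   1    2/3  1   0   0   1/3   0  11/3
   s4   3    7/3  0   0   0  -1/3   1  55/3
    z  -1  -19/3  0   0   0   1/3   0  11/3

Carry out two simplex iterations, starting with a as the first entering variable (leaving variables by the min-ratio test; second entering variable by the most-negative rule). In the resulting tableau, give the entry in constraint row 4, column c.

Ratio test on column a — row 1: (2/3)/3 = 2/9; row 2: 18/2 = 9; row 3: (11/3)/1 = 11/3; row 4: (55/3)/3 = 55/9. Minimum is 2/9 at row 1 (s1 leaves); pivot element 3.
Divide row 1 by 3; eliminate column a from the other rows.
Second iteration: most negative z-row entry is -58/9 in column b, so b enters.
Ratio test on column b — row 1: entry -1/9 ≤ 0; row 2: entry -7/9 ≤ 0; row 3: (31/9)/(7/9) = 31/7; row 4: (53/3)/(8/3) = 53/8. Minimum is 31/7 at row 3 (c leaves); pivot element 7/9.
Divide row 3 by 7/9; eliminate column b from the other rows.
After both pivots, the entry at constraint row 4, column c is -24/7.

-24/7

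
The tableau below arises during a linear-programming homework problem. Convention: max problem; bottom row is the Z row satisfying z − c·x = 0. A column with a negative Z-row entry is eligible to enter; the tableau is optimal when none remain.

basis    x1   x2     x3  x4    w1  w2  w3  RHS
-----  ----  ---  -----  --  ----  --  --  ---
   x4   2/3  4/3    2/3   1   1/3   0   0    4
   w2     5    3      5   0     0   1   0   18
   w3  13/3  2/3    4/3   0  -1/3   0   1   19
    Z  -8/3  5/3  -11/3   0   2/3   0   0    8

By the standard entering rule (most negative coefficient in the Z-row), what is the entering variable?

Negative Z-row entries: x1: -8/3, x3: -11/3.
The most negative is -11/3 in column x3, so x3 enters.

x3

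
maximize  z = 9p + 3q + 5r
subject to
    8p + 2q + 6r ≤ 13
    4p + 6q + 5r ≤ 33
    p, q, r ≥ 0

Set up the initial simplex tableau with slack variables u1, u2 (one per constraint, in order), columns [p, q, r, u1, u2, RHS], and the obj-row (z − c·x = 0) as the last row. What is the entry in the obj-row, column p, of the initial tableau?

-9

The obj-row carries the negated objective coefficients: the p entry is -9.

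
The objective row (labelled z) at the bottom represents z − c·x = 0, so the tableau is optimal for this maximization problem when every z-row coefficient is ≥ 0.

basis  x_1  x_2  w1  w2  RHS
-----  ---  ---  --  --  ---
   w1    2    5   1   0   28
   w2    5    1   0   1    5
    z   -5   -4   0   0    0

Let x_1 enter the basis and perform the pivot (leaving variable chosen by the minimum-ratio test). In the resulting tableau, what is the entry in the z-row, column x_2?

Ratio test on column x_1 — row 1: 28/2 = 14; row 2: 5/5 = 1. Minimum is 1 at row 2 (w2 leaves); pivot element 5.
Divide row 2 by 5; eliminate column x_1 from the other rows.
z-row update in column x_2: -4 − (-5)·(1/5) = -3.

-3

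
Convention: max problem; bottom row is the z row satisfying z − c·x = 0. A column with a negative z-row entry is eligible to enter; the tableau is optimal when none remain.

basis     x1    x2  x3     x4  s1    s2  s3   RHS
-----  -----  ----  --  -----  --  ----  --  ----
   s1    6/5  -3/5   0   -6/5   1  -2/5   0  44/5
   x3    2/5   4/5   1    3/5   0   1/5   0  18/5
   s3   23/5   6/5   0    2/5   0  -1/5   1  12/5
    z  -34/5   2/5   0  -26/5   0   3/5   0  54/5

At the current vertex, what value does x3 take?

18/5

x3 is basic (row 2); its value is the RHS of that row, 18/5.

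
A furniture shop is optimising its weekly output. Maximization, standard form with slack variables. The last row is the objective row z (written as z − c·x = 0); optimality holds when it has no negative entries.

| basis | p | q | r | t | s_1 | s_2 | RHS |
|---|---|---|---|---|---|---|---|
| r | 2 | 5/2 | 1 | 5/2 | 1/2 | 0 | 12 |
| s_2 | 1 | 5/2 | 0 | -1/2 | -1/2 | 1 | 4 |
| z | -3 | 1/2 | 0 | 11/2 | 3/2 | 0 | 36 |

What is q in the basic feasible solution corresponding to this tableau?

0

q is not in the basis, so in the current basic feasible solution q = 0.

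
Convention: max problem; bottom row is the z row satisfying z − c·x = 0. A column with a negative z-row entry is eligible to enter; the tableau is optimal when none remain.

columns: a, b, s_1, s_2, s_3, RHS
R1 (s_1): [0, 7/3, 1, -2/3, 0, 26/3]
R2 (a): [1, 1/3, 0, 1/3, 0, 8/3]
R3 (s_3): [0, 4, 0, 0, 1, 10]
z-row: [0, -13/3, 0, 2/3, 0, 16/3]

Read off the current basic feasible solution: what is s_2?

s_2 is not in the basis, so in the current basic feasible solution s_2 = 0.

0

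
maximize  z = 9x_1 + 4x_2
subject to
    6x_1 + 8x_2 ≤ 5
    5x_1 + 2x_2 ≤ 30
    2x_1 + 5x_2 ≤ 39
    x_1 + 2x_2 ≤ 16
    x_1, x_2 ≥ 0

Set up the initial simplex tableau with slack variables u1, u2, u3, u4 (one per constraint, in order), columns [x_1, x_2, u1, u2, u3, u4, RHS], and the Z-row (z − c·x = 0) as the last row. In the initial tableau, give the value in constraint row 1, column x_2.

8

Constraint 1 has coefficient 8 on x_2.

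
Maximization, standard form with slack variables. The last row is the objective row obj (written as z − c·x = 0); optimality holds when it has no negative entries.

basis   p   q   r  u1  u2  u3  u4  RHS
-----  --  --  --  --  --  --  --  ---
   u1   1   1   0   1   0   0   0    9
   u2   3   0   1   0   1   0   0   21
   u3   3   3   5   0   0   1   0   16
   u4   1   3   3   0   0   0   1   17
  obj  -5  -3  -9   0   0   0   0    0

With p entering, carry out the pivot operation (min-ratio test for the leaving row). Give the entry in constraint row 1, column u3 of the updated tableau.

-1/3

Ratio test on column p — row 1: 9/1 = 9; row 2: 21/3 = 7; row 3: 16/3 = 16/3; row 4: 17/1 = 17. Minimum is 16/3 at row 3 (u3 leaves); pivot element 3.
Divide row 3 by 3; eliminate column p from the other rows.
Row 1 update in column u3: 0 − 1·(1/3) = -1/3.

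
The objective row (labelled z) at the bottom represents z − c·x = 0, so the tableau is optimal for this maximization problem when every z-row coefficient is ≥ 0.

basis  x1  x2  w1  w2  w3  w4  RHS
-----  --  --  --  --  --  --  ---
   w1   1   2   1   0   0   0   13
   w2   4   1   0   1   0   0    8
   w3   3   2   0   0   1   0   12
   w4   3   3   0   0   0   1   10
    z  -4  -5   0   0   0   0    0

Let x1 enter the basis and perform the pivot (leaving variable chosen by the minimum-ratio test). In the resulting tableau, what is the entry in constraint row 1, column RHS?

11

Ratio test on column x1 — row 1: 13/1 = 13; row 2: 8/4 = 2; row 3: 12/3 = 4; row 4: 10/3 = 10/3. Minimum is 2 at row 2 (w2 leaves); pivot element 4.
Divide row 2 by 4; eliminate column x1 from the other rows.
Row 1 update in column RHS: 13 − 1·2 = 11.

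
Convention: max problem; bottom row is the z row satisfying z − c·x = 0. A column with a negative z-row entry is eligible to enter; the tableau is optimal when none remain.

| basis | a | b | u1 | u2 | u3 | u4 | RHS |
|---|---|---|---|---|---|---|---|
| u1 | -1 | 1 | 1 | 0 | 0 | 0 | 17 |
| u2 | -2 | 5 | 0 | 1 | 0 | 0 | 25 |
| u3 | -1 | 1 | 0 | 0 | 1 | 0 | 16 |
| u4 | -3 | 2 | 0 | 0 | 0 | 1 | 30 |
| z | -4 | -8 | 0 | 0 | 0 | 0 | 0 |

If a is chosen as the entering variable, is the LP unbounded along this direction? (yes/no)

yes

Every constraint-row entry in column a is ≤ 0, so increasing a is unbounded.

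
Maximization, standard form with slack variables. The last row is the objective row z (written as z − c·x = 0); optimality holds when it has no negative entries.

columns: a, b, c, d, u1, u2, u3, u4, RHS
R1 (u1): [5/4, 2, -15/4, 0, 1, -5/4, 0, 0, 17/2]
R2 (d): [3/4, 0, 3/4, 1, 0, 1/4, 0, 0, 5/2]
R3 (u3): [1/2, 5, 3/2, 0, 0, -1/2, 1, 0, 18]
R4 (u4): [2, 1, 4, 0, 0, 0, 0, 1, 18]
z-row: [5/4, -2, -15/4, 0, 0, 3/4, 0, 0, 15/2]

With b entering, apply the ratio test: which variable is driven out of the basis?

Column b entries and ratios — u1: (17/2)/2 = 17/4; d: 0 ≤ 0, skip; u3: 18/5 = 18/5; u4: 18/1 = 18.
Smallest ratio is 18/5 in the row of u3, so u3 leaves.

u3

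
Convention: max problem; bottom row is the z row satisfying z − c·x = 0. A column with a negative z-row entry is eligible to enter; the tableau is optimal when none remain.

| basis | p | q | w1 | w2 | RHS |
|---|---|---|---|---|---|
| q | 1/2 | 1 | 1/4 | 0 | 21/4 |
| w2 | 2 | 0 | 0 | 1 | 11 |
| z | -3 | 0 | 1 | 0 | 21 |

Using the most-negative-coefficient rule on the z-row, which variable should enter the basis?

p

Negative z-row entries: p: -3.
The most negative is -3 in column p, so p enters.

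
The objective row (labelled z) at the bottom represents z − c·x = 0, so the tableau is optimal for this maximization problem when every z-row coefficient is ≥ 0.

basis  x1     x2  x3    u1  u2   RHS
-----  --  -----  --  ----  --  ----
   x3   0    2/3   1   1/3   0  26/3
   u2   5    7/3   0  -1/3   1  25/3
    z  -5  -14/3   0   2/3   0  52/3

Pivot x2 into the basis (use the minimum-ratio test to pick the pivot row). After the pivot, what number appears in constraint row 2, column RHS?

25/7

Ratio test on column x2 — row 1: (26/3)/(2/3) = 13; row 2: (25/3)/(7/3) = 25/7. Minimum is 25/7 at row 2 (u2 leaves); pivot element 7/3.
Divide row 2 by 7/3; eliminate column x2 from the other rows.
In the new row 2, the RHS entry is the old entry divided by the pivot: (25/3)/(7/3) = 25/7.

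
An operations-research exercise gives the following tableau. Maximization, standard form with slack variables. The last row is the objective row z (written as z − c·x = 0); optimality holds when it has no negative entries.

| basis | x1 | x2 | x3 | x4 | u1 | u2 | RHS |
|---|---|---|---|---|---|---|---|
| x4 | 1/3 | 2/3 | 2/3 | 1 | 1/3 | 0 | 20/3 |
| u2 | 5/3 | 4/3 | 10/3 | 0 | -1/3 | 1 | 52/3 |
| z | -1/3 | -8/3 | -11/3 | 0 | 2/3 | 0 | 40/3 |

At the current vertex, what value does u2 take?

52/3

u2 is basic (row 2); its value is the RHS of that row, 52/3.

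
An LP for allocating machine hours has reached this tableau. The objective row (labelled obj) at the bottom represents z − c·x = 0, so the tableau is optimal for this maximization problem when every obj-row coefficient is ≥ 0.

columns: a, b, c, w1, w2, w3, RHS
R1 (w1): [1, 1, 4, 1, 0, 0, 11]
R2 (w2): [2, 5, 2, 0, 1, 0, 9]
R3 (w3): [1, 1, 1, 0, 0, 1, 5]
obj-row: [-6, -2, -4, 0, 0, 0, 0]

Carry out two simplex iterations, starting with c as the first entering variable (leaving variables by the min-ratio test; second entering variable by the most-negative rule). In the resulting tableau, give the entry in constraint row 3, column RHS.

1/2

Ratio test on column c — row 1: 11/4 = 11/4; row 2: 9/2 = 9/2; row 3: 5/1 = 5. Minimum is 11/4 at row 1 (w1 leaves); pivot element 4.
Divide row 1 by 4; eliminate column c from the other rows.
Second iteration: most negative obj-row entry is -5 in column a, so a enters.
Ratio test on column a — row 1: (11/4)/(1/4) = 11; row 2: (7/2)/(3/2) = 7/3; row 3: (9/4)/(3/4) = 3. Minimum is 7/3 at row 2 (w2 leaves); pivot element 3/2.
Divide row 2 by 3/2; eliminate column a from the other rows.
After both pivots, the entry at constraint row 3, column RHS is 1/2.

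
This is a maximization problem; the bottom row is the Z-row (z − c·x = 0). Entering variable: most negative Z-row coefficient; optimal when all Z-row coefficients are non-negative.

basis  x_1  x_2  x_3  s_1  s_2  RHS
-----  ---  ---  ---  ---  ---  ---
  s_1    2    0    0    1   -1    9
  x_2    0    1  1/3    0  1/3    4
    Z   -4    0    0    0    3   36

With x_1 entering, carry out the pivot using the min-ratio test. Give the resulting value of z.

54

Ratio test on column x_1 — row 1: 9/2 = 9/2; row 2: entry 0 ≤ 0. Minimum is 9/2 at row 1 (s_1 leaves); pivot element 2.
Pivot on row 1; the Z-row RHS becomes 36 − (-4)·(9/2) = 54.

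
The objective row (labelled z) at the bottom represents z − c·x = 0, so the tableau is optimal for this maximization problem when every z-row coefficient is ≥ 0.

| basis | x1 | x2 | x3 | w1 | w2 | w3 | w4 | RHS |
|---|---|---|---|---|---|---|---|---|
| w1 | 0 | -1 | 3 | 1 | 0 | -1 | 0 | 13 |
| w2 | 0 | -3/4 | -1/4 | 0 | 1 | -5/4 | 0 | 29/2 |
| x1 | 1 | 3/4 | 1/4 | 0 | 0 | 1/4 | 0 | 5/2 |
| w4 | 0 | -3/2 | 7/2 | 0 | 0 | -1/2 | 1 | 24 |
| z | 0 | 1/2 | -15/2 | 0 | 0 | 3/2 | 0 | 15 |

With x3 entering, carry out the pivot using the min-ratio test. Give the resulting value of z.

Ratio test on column x3 — row 1: 13/3 = 13/3; row 2: entry -1/4 ≤ 0; row 3: (5/2)/(1/4) = 10; row 4: 24/(7/2) = 48/7. Minimum is 13/3 at row 1 (w1 leaves); pivot element 3.
Pivot on row 1; the z-row RHS becomes 15 − (-15/2)·(13/3) = 95/2.

95/2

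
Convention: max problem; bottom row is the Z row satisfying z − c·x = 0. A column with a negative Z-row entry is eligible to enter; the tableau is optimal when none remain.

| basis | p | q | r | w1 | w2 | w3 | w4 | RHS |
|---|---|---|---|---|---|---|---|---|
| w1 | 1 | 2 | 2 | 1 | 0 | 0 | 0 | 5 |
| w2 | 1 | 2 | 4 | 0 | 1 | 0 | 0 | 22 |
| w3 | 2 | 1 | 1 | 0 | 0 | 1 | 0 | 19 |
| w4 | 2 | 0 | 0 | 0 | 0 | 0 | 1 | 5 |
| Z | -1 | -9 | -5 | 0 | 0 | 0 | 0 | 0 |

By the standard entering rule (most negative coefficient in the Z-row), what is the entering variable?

q

Negative Z-row entries: p: -1, q: -9, r: -5.
The most negative is -9 in column q, so q enters.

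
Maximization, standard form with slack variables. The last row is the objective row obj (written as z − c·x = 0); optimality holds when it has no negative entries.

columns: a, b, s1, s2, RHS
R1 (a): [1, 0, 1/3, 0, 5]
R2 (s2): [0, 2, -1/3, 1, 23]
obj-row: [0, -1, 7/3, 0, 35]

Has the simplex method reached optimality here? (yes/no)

The obj-row has a negative entry -1 in column b, so it is not optimal.

no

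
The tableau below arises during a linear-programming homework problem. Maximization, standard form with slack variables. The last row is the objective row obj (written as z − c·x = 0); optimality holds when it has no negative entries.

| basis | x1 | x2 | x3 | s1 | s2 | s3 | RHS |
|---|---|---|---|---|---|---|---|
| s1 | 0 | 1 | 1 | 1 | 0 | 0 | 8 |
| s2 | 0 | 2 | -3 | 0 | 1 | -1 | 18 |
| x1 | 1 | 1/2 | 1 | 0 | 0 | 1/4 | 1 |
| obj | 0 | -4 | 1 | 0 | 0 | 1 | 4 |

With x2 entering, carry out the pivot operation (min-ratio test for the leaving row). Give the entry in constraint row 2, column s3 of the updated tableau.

-2

Ratio test on column x2 — row 1: 8/1 = 8; row 2: 18/2 = 9; row 3: 1/(1/2) = 2. Minimum is 2 at row 3 (x1 leaves); pivot element 1/2.
Divide row 3 by 1/2; eliminate column x2 from the other rows.
Row 2 update in column s3: -1 − 2·(1/2) = -2.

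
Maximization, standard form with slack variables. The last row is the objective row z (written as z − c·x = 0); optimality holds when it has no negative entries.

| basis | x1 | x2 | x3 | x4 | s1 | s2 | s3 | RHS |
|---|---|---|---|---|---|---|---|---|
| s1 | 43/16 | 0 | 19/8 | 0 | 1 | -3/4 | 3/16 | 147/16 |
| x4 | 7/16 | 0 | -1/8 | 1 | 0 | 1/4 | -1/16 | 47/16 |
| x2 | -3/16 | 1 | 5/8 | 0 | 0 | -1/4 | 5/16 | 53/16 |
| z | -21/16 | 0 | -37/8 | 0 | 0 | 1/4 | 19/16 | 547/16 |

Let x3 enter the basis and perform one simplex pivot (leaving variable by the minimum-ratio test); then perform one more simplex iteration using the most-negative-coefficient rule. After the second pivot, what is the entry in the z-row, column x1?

Ratio test on column x3 — row 1: (147/16)/(19/8) = 147/38; row 2: entry -1/8 ≤ 0; row 3: (53/16)/(5/8) = 53/10. Minimum is 147/38 at row 1 (s1 leaves); pivot element 19/8.
Divide row 1 by 19/8; eliminate column x3 from the other rows.
Second iteration: most negative z-row entry is -23/19 in column s2, so s2 enters.
Ratio test on column s2 — row 1: entry -6/19 ≤ 0; row 2: (65/19)/(4/19) = 65/4; row 3: entry -1/19 ≤ 0. Minimum is 65/4 at row 2 (x4 leaves); pivot element 4/19.
Divide row 2 by 4/19; eliminate column s2 from the other rows.
After both pivots, the entry at the z-row, column x1 is 29/4.

29/4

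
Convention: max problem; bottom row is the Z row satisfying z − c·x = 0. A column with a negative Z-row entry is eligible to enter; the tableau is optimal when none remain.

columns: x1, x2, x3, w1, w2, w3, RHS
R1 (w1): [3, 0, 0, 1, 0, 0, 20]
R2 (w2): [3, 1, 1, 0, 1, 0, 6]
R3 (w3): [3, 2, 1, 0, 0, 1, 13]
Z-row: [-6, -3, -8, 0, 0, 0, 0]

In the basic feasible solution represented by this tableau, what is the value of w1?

20

w1 is basic (row 1); its value is the RHS of that row, 20.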